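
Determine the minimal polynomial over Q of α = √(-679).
m_α(x) = x^2 + 679

α satisfies α^2 + 679 = 0, so x^2 + 679 annihilates α. Since d = -679 is squarefree and ≠ 1, it is not a perfect square in Q, so x^2 + 679 has no rational root and is therefore irreducible over Q (a degree-2 polynomial over a field is irreducible iff it has no root). Hence m_α(x) = x^2 + 679.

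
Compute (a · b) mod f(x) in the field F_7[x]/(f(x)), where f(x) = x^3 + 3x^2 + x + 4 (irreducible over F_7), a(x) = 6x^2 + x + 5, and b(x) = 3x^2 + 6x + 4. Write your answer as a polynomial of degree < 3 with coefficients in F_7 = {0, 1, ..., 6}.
a · b ≡ 2x^2 + 5x + 3 (mod f(x))

Multiply in F_7[x]: a(x)·b(x) = (6x^2 + x + 5)·(3x^2 + 6x + 4) = 4x^4 + 4x^3 + 3x^2 + 6x + 6. This has degree ≥ 3, so divide by f(x) over F_7: 4x^4 + 4x^3 + 3x^2 + 6x + 6 = (4x + 6)·(x^3 + 3x^2 + x + 4) + (2x^2 + 5x + 3). Hence a·b ≡ 2x^2 + 5x + 3 (mod f). (F_7[x]/(f) is a field with 7^3 = 343 elements since f is irreducible of degree 3.)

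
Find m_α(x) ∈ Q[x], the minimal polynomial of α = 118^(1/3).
m_α(x) = x^3 - 118

α satisfies α^3 = 118, so x^3 - 118 annihilates α. By the rational root test, a rational root p/q (in lowest terms) of x^3 - 118 would satisfy p^3 = 118 q^3, forcing q = 1 and p^3 = 118; but 118 is not a perfect cube, contradiction. A monic cubic over Q with no rational root is irreducible (any nontrivial factorization would include a linear factor). Hence x^3 - 118 is the minimal polynomial of α, and in particular [Q(α):Q] = 3.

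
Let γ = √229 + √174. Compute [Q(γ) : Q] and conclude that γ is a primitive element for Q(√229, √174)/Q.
[Q(γ) : Q] = 4 (equivalently, Q(γ) = Q(√229, √174))

Obviously Q(γ) ⊆ Q(√229, √174), and [Q(√229, √174):Q] = 4 (since 229, 174 are distinct squarefree integers > 1 with 39846 not a perfect square). To show equality we compute the minimal polynomial of γ. From γ = √229 + √174: γ^2 = 229 + 2√(39846) + 174 = 403 + 2√(39846), so γ^2 - 403 = 2√(39846); squaring, (γ^2 - 403)^2 = 4·39846, i.e. γ^4 - 806γ^2 + 162409 - 159384 = 0, i.e. γ^4 - 806γ^2 + 3025 = 0. So γ is a root of x^4 - 806x^2 + 3025. This polynomial is irreducible over Q: it has no rational root (each ±√229 ± √174 is irrational), and any factorization into two quadratics over Q would force √(39846) ∈ Q (pairing opposite roots) or √229, √174 ∈ Q (other pairings), all impossible. Hence [Q(γ):Q] = 4 = [Q(√229, √174):Q], so Q(γ) = Q(√229, √174).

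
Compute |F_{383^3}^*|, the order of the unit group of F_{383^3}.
|F_{383^3}^*| = 56181886

F_{383^3} has 383^3 = 56181887 elements; its multiplicative group consists of all nonzero elements, so |F_{383^3}^*| = 56181887 - 1 = 56181886. (It is cyclic since any finite subgroup of the multiplicative group of a field is cyclic.)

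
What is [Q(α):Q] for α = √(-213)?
[Q(α):Q] = 2

[Q(α):Q] equals the degree of the minimal polynomial of α. Here α^2 = -213 and x^2 + 213 is irreducible (d = -213 is squarefree, ≠ 1, hence not a square), so deg(m_α) = 2. Thus [Q(α):Q] = 2.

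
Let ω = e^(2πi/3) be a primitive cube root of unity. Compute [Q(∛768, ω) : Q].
[Q(∛768, ω) : Q] = 6

[Q(∛768):Q] = 3 (min poly x^3 - 768, irreducible since 768 is not a perfect cube). [Q(ω):Q] = 2 (min poly x^2 + x + 1). Since Q(∛768) ⊂ R and ω ∉ R, we have ω ∉ Q(∛768), so x^2 + x + 1 remains irreducible over Q(∛768) and [Q(∛768, ω) : Q(∛768)] = 2. By the tower law, [Q(∛768, ω) : Q] = 3 · 2 = 6. (In fact Q(∛768, ω) is the splitting field of x^3 - 768 over Q.)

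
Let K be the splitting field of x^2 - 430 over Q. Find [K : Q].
[K : Q] = 2

f(x) = x^2 - 430 factors as (x - √430)(x + √430). The splitting field is K = Q(√430). Since 430 is squarefree and > 1, it is not a perfect square, so x^2 - 430 is irreducible over Q and [Q(√430) : Q] = 2. Hence [K : Q] = 2.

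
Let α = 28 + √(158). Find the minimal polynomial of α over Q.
m_α(x) = x^2 - 56x + 626

From α - 28 = √(158), squaring gives (α - 28)^2 = 158, i.e. α^2 - 56α + 784 = 158, so α^2 - 56α + 626 = 0. The discriminant of x^2 - 56x + 626 is (-56)^2 - 4·(626) = 3136 - 2504 = 632, and 4·(158) is not a perfect square in Q since 158 is squarefree and ≠ 1. Hence x^2 - 56x + 626 is irreducible over Q and is the minimal polynomial of α.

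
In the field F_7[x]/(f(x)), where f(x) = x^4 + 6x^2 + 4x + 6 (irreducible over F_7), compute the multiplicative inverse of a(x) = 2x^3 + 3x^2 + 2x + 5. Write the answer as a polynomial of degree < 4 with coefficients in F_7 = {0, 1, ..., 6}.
a(x)^(-1) ≡ 6x^3 + 5x^2 + x + 6 (mod f(x))

Since f is irreducible over F_7, F_7[x]/(f) is a field and a(x) ≠ 0 has an inverse. Apply the extended Euclidean algorithm to f(x) and a(x) in F_7[x]: f(x) = (4x + 1)·a(x) + (2x^2 + 3x + 1);  a(x) = (x)·(2x^2 + 3x + 1) + (x + 5);  (2x^2 + 3x + 1) = (2x)·(x + 5) + (1). The last nonzero remainder is the constant 1 = gcd(f, a) in F_7. Back-substituting through the division chain expresses 1 = s(x)·a(x) + t(x)·f(x) with s(x) ≡ 6x^3 + 5x^2 + x + 6 (mod f), so a(x)^(-1) ≡ s(x) = 6x^3 + 5x^2 + x + 6 (mod f). Check: (2x^3 + 3x^2 + 2x + 5)·(6x^3 + 5x^2 + x + 6) = 5x^6 + x^4 + 6x^3 + 3x^2 + 3x + 2 ≡ 1 (mod x^4 + 6x^2 + 4x + 6).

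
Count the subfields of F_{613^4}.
F_{613^4} has 3 subfields

The subfields of F_{p^n} are exactly the fields F_{p^d} for d | n (each is the fixed field of the unique index-d subgroup of Gal(F_{p^n}/F_p) ≅ Z/nZ). The divisors of n = 4 are {1, 2, 4}, giving 3 subfields: F_{613^1}, F_{613^2}, F_{613^4}.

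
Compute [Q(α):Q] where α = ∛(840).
[Q(α):Q] = 3

The minimal polynomial of α is x^3 - 840, irreducible over Q since 840 is not a perfect cube (so x^3 - 840 has no rational root). Hence [Q(α):Q] = deg(m_α) = 3.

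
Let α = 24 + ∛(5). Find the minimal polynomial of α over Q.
m_α(x) = x^3 - 72x^2 + 1728x - 13829

Set β = α - 24 = ∛(5), so β^3 = 5. Then (α - 24)^3 - 5 = 0, i.e. α is a root of g(x) = (x - 24)^3 - 5 = x^3 - 72x^2 + 1728x - 13829. Since g(x) = h(x - 24) where h(x) = x^3 - 5, and h is irreducible over Q (because 5 is not a perfect cube, so h has no rational root, and a monic cubic with no rational root is irreducible), g is also irreducible (irreducibility is preserved under the substitution x → x - 24). Hence m_α(x) = x^3 - 72x^2 + 1728x - 13829.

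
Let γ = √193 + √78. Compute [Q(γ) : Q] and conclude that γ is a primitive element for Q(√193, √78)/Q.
[Q(γ) : Q] = 4 (equivalently, Q(γ) = Q(√193, √78))

Obviously Q(γ) ⊆ Q(√193, √78), and [Q(√193, √78):Q] = 4 (since 193, 78 are distinct squarefree integers > 1 with 15054 not a perfect square). To show equality we compute the minimal polynomial of γ. From γ = √193 + √78: γ^2 = 193 + 2√(15054) + 78 = 271 + 2√(15054), so γ^2 - 271 = 2√(15054); squaring, (γ^2 - 271)^2 = 4·15054, i.e. γ^4 - 542γ^2 + 73441 - 60216 = 0, i.e. γ^4 - 542γ^2 + 13225 = 0. So γ is a root of x^4 - 542x^2 + 13225. This polynomial is irreducible over Q: it has no rational root (each ±√193 ± √78 is irrational), and any factorization into two quadratics over Q would force √(15054) ∈ Q (pairing opposite roots) or √193, √78 ∈ Q (other pairings), all impossible. Hence [Q(γ):Q] = 4 = [Q(√193, √78):Q], so Q(γ) = Q(√193, √78).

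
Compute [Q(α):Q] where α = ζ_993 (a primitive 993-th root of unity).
[Q(α):Q] = 660

The minimal polynomial of ζ_993 over Q is the 993-th cyclotomic polynomial Φ_993(x), which is irreducible over Q and has degree φ(993) = 660. Hence [Q(α):Q] = φ(993) = 660.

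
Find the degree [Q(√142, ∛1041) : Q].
[Q(√142, ∛1041) : Q] = 6

Let L = Q(√142, ∛1041). Since Q(√142) ⊂ L and [Q(√142):Q] = 2, the tower law gives 2 | [L:Q]. Likewise Q(∛1041) ⊂ L with [Q(∛1041):Q] = 3 (because 1041 is not a perfect cube), so 3 | [L:Q]. As gcd(2,3) = 1, [L:Q] is divisible by 6. Conversely L is generated over Q by √142 and ∛1041, so [L:Q] ≤ 2·3 = 6. Therefore [Q(√142, ∛1041) : Q] = 6.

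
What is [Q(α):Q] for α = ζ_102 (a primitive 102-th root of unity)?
[Q(α):Q] = 32

The minimal polynomial of ζ_102 over Q is the 102-th cyclotomic polynomial Φ_102(x), which is irreducible over Q and has degree φ(102) = 32. Hence [Q(α):Q] = φ(102) = 32.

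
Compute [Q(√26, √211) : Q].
[Q(√26, √211) : Q] = 4

[Q(√26):Q] = 2 (min poly x^2 - 26, irreducible since 26 is squarefree > 1). For the top step, suppose √211 ∈ Q(√26), say √211 = c + d√26 with c, d ∈ Q. Squaring: 211 = c^2 + 26d^2 + 2cd√26. Since √26 ∉ Q this forces 2cd = 0. If d = 0 then √211 = c ∈ Q, contradicting 211 squarefree > 1. If c = 0 then 211 = 26d^2, so 26·211 = (26d)^2 is a perfect square in Q — but 26·211 = 5486 is not a perfect square (since 26 and 211 are distinct squarefree integers). Contradiction. Hence √211 ∉ Q(√26), so x^2 - 211 stays irreducible over Q(√26) and [Q(√26, √211) : Q(√26)] = 2. By the tower law, [Q(√26, √211) : Q] = 2 · 2 = 4.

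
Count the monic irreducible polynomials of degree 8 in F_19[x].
There are 2122929090 monic irreducible polynomials of degree 8 over F_19

Each element of F_{19^8} that lies in no proper subfield is a root of exactly one monic irreducible of degree 8 over F_19, and each such polynomial has 8 distinct roots in F_{19^8}. By Möbius inversion the count is N_19(8) = (1/8) Σ_{d|8} μ(8/d) · 19^d = (1/8)(μ(8)·19^1 + μ(4)·19^2 + μ(2)·19^4 + μ(1)·19^8) = 16983432720/8 = 2122929090.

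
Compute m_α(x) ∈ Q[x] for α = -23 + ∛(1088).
m_α(x) = x^3 + 69x^2 + 1587x + 11079

Set β = α + 23 = ∛(1088), so β^3 = 1088. Then (α + 23)^3 - 1088 = 0, i.e. α is a root of g(x) = (x + 23)^3 - 1088 = x^3 + 69x^2 + 1587x + 11079. Since g(x) = h(x + 23) where h(x) = x^3 - 1088, and h is irreducible over Q (because 1088 is not a perfect cube, so h has no rational root, and a monic cubic with no rational root is irreducible), g is also irreducible (irreducibility is preserved under the substitution x → x + 23). Hence m_α(x) = x^3 + 69x^2 + 1587x + 11079.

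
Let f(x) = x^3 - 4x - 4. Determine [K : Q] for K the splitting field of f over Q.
[K : Q] = 6

By the rational root test, any rational root of the monic integer polynomial f(x) = x^3 - 4x - 4 must be an integer dividing the constant term -4, i.e. one of ±{1, 2, 4}. Evaluating: f(1) = -7, f(-1) = -1, f(2) = -4, f(-2) = -4, f(4) = 44, f(-4) = -52; none is 0, so f has no rational root and is therefore irreducible over Q (a cubic with no linear factor over a field is irreducible). For an irreducible cubic, the Galois group is A_3 or S_3 according as the discriminant disc(f) = -4a^3 - 27b^2 = -4·(-4)^3 - 27·(-4)^2 = -176 is or is not a square in Q. Here disc(f) = -176 is not a perfect square in Q, so the Galois group of f over Q is not contained in A_3 and must be all of S_3. The splitting field has degree |S_3| = 6 over Q, so [K : Q] = 6.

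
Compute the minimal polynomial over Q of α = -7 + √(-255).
m_α(x) = x^2 + 14x + 304

From α + 7 = √(-255), squaring gives (α + 7)^2 = -255, i.e. α^2 + 14α + 49 = -255, so α^2 + 14α + 304 = 0. The discriminant of x^2 + 14x + 304 is (14)^2 - 4·(304) = 196 - 1216 = -1020, and 4·(-255) is not a perfect square in Q since -255 is squarefree and ≠ 1. Hence x^2 + 14x + 304 is irreducible over Q and is the minimal polynomial of α.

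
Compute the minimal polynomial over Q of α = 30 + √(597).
m_α(x) = x^2 - 60x + 303

From α - 30 = √(597), squaring gives (α - 30)^2 = 597, i.e. α^2 - 60α + 900 = 597, so α^2 - 60α + 303 = 0. The discriminant of x^2 - 60x + 303 is (-60)^2 - 4·(303) = 3600 - 1212 = 2388, and 4·(597) is not a perfect square in Q since 597 is squarefree and ≠ 1. Hence x^2 - 60x + 303 is irreducible over Q and is the minimal polynomial of α.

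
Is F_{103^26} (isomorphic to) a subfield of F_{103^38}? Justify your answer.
No: F_{103^26} is not a subfield of F_{103^38}

F_{p^m} embeds in F_{p^n} iff m | n. Here 26 ∤ 38 (since 38 = 1·26 + 12 with remainder 12 ≠ 0), so F_{103^26} is not a subfield of F_{103^38}. Equivalently: if it were, the tower law would give 26 = [F_{103^26}:F_103] dividing [F_{103^38}:F_103] = 38, contradiction.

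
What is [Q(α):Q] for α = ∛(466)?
[Q(α):Q] = 3

The minimal polynomial of α is x^3 - 466, irreducible over Q since 466 is not a perfect cube (so x^3 - 466 has no rational root). Hence [Q(α):Q] = deg(m_α) = 3.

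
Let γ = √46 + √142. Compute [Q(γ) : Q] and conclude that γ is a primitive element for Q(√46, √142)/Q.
[Q(γ) : Q] = 4 (equivalently, Q(γ) = Q(√46, √142))

Obviously Q(γ) ⊆ Q(√46, √142), and [Q(√46, √142):Q] = 4 (since 46, 142 are distinct squarefree integers > 1 with 6532 not a perfect square). To show equality we compute the minimal polynomial of γ. From γ = √46 + √142: γ^2 = 46 + 2√(6532) + 142 = 188 + 2√(6532), so γ^2 - 188 = 2√(6532); squaring, (γ^2 - 188)^2 = 4·6532, i.e. γ^4 - 376γ^2 + 35344 - 26128 = 0, i.e. γ^4 - 376γ^2 + 9216 = 0. So γ is a root of x^4 - 376x^2 + 9216. This polynomial is irreducible over Q: it has no rational root (each ±√46 ± √142 is irrational), and any factorization into two quadratics over Q would force √(6532) ∈ Q (pairing opposite roots) or √46, √142 ∈ Q (other pairings), all impossible. Hence [Q(γ):Q] = 4 = [Q(√46, √142):Q], so Q(γ) = Q(√46, √142).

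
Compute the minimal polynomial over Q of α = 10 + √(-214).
m_α(x) = x^2 - 20x + 314

From α - 10 = √(-214), squaring gives (α - 10)^2 = -214, i.e. α^2 - 20α + 100 = -214, so α^2 - 20α + 314 = 0. The discriminant of x^2 - 20x + 314 is (-20)^2 - 4·(314) = 400 - 1256 = -856, and 4·(-214) is not a perfect square in Q since -214 is squarefree and ≠ 1. Hence x^2 - 20x + 314 is irreducible over Q and is the minimal polynomial of α.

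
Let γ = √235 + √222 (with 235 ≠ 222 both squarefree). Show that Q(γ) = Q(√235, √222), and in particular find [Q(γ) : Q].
[Q(γ) : Q] = 4 (equivalently, Q(γ) = Q(√235, √222))

Obviously Q(γ) ⊆ Q(√235, √222), and [Q(√235, √222):Q] = 4 (since 235, 222 are distinct squarefree integers > 1 with 52170 not a perfect square). To show equality we compute the minimal polynomial of γ. From γ = √235 + √222: γ^2 = 235 + 2√(52170) + 222 = 457 + 2√(52170), so γ^2 - 457 = 2√(52170); squaring, (γ^2 - 457)^2 = 4·52170, i.e. γ^4 - 914γ^2 + 208849 - 208680 = 0, i.e. γ^4 - 914γ^2 + 169 = 0. So γ is a root of x^4 - 914x^2 + 169. This polynomial is irreducible over Q: it has no rational root (each ±√235 ± √222 is irrational), and any factorization into two quadratics over Q would force √(52170) ∈ Q (pairing opposite roots) or √235, √222 ∈ Q (other pairings), all impossible. Hence [Q(γ):Q] = 4 = [Q(√235, √222):Q], so Q(γ) = Q(√235, √222).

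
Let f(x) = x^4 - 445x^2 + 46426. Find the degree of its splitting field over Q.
[K : Q] = 4

Solving the quadratic in x^2: x^2 = (445 ± √(445^2 - 4·46426))/2 = (445 ± √12321)/2 = (445 ± 111)/2, giving x^2 = 167 or x^2 = 278. So f(x) = (x^2 - 167)(x^2 - 278) and the roots of f are ±√167, ±√278. Hence the splitting field is K = Q(√167, √278). Since 167 and 278 are distinct squarefree integers > 1, their product 46426 is not a perfect square, so √278 ∉ Q(√167). By the tower law [K:Q] = [Q(√167,√278):Q(√167)] · [Q(√167):Q] = 2 · 2 = 4.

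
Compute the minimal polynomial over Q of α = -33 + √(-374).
m_α(x) = x^2 + 66x + 1463

From α + 33 = √(-374), squaring gives (α + 33)^2 = -374, i.e. α^2 + 66α + 1089 = -374, so α^2 + 66α + 1463 = 0. The discriminant of x^2 + 66x + 1463 is (66)^2 - 4·(1463) = 4356 - 5852 = -1496, and 4·(-374) is not a perfect square in Q since -374 is squarefree and ≠ 1. Hence x^2 + 66x + 1463 is irreducible over Q and is the minimal polynomial of α.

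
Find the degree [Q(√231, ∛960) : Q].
[Q(√231, ∛960) : Q] = 6

Let L = Q(√231, ∛960). Since Q(√231) ⊂ L and [Q(√231):Q] = 2, the tower law gives 2 | [L:Q]. Likewise Q(∛960) ⊂ L with [Q(∛960):Q] = 3 (because 960 is not a perfect cube), so 3 | [L:Q]. As gcd(2,3) = 1, [L:Q] is divisible by 6. Conversely L is generated over Q by √231 and ∛960, so [L:Q] ≤ 2·3 = 6. Therefore [Q(√231, ∛960) : Q] = 6.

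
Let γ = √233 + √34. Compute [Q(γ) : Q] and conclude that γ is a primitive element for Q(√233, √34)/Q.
[Q(γ) : Q] = 4 (equivalently, Q(γ) = Q(√233, √34))

Obviously Q(γ) ⊆ Q(√233, √34), and [Q(√233, √34):Q] = 4 (since 233, 34 are distinct squarefree integers > 1 with 7922 not a perfect square). To show equality we compute the minimal polynomial of γ. From γ = √233 + √34: γ^2 = 233 + 2√(7922) + 34 = 267 + 2√(7922), so γ^2 - 267 = 2√(7922); squaring, (γ^2 - 267)^2 = 4·7922, i.e. γ^4 - 534γ^2 + 71289 - 31688 = 0, i.e. γ^4 - 534γ^2 + 39601 = 0. So γ is a root of x^4 - 534x^2 + 39601. This polynomial is irreducible over Q: it has no rational root (each ±√233 ± √34 is irrational), and any factorization into two quadratics over Q would force √(7922) ∈ Q (pairing opposite roots) or √233, √34 ∈ Q (other pairings), all impossible. Hence [Q(γ):Q] = 4 = [Q(√233, √34):Q], so Q(γ) = Q(√233, √34).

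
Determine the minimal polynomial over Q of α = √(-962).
m_α(x) = x^2 + 962

α satisfies α^2 + 962 = 0, so x^2 + 962 annihilates α. Since d = -962 is squarefree and ≠ 1, it is not a perfect square in Q, so x^2 + 962 has no rational root and is therefore irreducible over Q (a degree-2 polynomial over a field is irreducible iff it has no root). Hence m_α(x) = x^2 + 962.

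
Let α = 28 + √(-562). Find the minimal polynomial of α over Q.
m_α(x) = x^2 - 56x + 1346

From α - 28 = √(-562), squaring gives (α - 28)^2 = -562, i.e. α^2 - 56α + 784 = -562, so α^2 - 56α + 1346 = 0. The discriminant of x^2 - 56x + 1346 is (-56)^2 - 4·(1346) = 3136 - 5384 = -2248, and 4·(-562) is not a perfect square in Q since -562 is squarefree and ≠ 1. Hence x^2 - 56x + 1346 is irreducible over Q and is the minimal polynomial of α.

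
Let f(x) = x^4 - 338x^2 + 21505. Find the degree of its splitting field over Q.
[K : Q] = 4

Solving the quadratic in x^2: x^2 = (338 ± √(338^2 - 4·21505))/2 = (338 ± √28224)/2 = (338 ± 168)/2, giving x^2 = 253 or x^2 = 85. So f(x) = (x^2 - 253)(x^2 - 85) and the roots of f are ±√253, ±√85. Hence the splitting field is K = Q(√253, √85). Since 253 and 85 are distinct squarefree integers > 1, their product 21505 is not a perfect square, so √85 ∉ Q(√253). By the tower law [K:Q] = [Q(√253,√85):Q(√253)] · [Q(√253):Q] = 2 · 2 = 4.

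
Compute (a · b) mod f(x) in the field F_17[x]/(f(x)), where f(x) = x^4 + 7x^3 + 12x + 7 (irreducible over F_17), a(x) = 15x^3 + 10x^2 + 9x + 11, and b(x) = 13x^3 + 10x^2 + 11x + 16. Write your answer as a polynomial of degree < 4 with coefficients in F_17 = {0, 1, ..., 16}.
a · b ≡ 5x^2 + 9x + 12 (mod f(x))

Multiply in F_17[x]: a(x)·b(x) = (15x^3 + 10x^2 + 9x + 11)·(13x^3 + 10x^2 + 11x + 16) = 8x^6 + 8x^5 + 8x^4 + 5x^3 + 12x^2 + 10x + 6. This has degree ≥ 4, so divide by f(x) over F_17: 8x^6 + 8x^5 + 8x^4 + 5x^3 + 12x^2 + 10x + 6 = (8x^2 + 3x + 4)·(x^4 + 7x^3 + 12x + 7) + (5x^2 + 9x + 12). Hence a·b ≡ 5x^2 + 9x + 12 (mod f). (F_17[x]/(f) is a field with 17^4 = 83521 elements since f is irreducible of degree 4.)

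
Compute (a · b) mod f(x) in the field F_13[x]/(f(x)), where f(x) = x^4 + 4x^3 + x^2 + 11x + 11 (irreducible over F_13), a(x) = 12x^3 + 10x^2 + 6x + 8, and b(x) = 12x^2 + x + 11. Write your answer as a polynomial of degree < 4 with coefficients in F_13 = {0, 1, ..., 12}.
a · b ≡ 8x^2 + 7x + 6 (mod f(x))

Multiply in F_13[x]: a(x)·b(x) = (12x^3 + 10x^2 + 6x + 8)·(12x^2 + x + 11) = x^5 + 2x^4 + 6x^3 + 4x^2 + 9x + 10. This has degree ≥ 4, so divide by f(x) over F_13: x^5 + 2x^4 + 6x^3 + 4x^2 + 9x + 10 = (x + 11)·(x^4 + 4x^3 + x^2 + 11x + 11) + (8x^2 + 7x + 6). Hence a·b ≡ 8x^2 + 7x + 6 (mod f). (F_13[x]/(f) is a field with 13^4 = 28561 elements since f is irreducible of degree 4.)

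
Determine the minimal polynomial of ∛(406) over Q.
m_α(x) = x^3 - 406

α satisfies α^3 = 406, so x^3 - 406 annihilates α. By the rational root test, a rational root p/q (in lowest terms) of x^3 - 406 would satisfy p^3 = 406 q^3, forcing q = 1 and p^3 = 406; but 406 is not a perfect cube, contradiction. A monic cubic over Q with no rational root is irreducible (any nontrivial factorization would include a linear factor). Hence x^3 - 406 is the minimal polynomial of α, and in particular [Q(α):Q] = 3.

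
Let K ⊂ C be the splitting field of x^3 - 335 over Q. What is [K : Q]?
[K : Q] = 6

The roots of x^3 - 335 are ∛335, ω∛335, ω^2∛335 where ω = e^(2πi/3) is a primitive cube root of unity, so K = Q(∛335, ω). Now [Q(∛335):Q] = 3 (since 335 is not a perfect cube, x^3 - 335 is irreducible) and [Q(ω):Q] = 2. Both 2 and 3 divide [K:Q], and [K:Q] ≤ 3·2 = 6, so [K:Q] = 6. (Equivalently: Q(∛335) ⊂ R but ω ∉ R, so [K : Q(∛335)] = 2.)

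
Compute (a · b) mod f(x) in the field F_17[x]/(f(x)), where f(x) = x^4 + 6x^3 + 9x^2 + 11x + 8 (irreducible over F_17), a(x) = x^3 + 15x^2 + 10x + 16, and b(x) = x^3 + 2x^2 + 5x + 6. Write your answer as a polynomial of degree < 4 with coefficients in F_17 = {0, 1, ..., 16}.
a · b ≡ 7x^2 + 8x + 13 (mod f(x))

Multiply in F_17[x]: a(x)·b(x) = (x^3 + 15x^2 + 10x + 16)·(x^3 + 2x^2 + 5x + 6) = x^6 + 11x^4 + 15x^3 + 2x^2 + 4x + 11. This has degree ≥ 4, so divide by f(x) over F_17: x^6 + 11x^4 + 15x^3 + 2x^2 + 4x + 11 = (x^2 + 11x + 4)·(x^4 + 6x^3 + 9x^2 + 11x + 8) + (7x^2 + 8x + 13). Hence a·b ≡ 7x^2 + 8x + 13 (mod f). (F_17[x]/(f) is a field with 17^4 = 83521 elements since f is irreducible of degree 4.)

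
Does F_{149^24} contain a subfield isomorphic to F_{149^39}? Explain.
No: F_{149^39} is not a subfield of F_{149^24}

F_{p^m} embeds in F_{p^n} iff m | n. Here 39 ∤ 24 (since 24 = 0·39 + 24 with remainder 24 ≠ 0), so F_{149^39} is not a subfield of F_{149^24}. Equivalently: if it were, the tower law would give 39 = [F_{149^39}:F_149] dividing [F_{149^24}:F_149] = 24, contradiction.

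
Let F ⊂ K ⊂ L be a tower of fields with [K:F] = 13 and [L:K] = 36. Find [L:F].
[L:F] = 468

The tower law says that for any tower of field extensions F ⊂ K ⊂ L with finite degrees, [L:F] = [L:K] · [K:F]. Here this gives [L:F] = 36 · 13 = 468.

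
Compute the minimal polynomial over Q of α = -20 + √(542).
m_α(x) = x^2 + 40x - 142

From α + 20 = √(542), squaring gives (α + 20)^2 = 542, i.e. α^2 + 40α + 400 = 542, so α^2 + 40α - 142 = 0. The discriminant of x^2 + 40x - 142 is (40)^2 - 4·(-142) = 1600 + 568 = 2168, and 4·(542) is not a perfect square in Q since 542 is squarefree and ≠ 1. Hence x^2 + 40x - 142 is irreducible over Q and is the minimal polynomial of α.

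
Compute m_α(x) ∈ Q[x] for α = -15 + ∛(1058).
m_α(x) = x^3 + 45x^2 + 675x + 2317

Set β = α + 15 = ∛(1058), so β^3 = 1058. Then (α + 15)^3 - 1058 = 0, i.e. α is a root of g(x) = (x + 15)^3 - 1058 = x^3 + 45x^2 + 675x + 2317. Since g(x) = h(x + 15) where h(x) = x^3 - 1058, and h is irreducible over Q (because 1058 is not a perfect cube, so h has no rational root, and a monic cubic with no rational root is irreducible), g is also irreducible (irreducibility is preserved under the substitution x → x + 15). Hence m_α(x) = x^3 + 45x^2 + 675x + 2317.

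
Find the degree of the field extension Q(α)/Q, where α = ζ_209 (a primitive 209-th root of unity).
[Q(α):Q] = 180

The minimal polynomial of ζ_209 over Q is the 209-th cyclotomic polynomial Φ_209(x), which is irreducible over Q and has degree φ(209) = 180. Hence [Q(α):Q] = φ(209) = 180.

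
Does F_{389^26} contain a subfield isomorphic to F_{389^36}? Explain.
No: F_{389^36} is not a subfield of F_{389^26}

F_{p^m} embeds in F_{p^n} iff m | n. Here 36 ∤ 26 (since 26 = 0·36 + 26 with remainder 26 ≠ 0), so F_{389^36} is not a subfield of F_{389^26}. Equivalently: if it were, the tower law would give 36 = [F_{389^36}:F_389] dividing [F_{389^26}:F_389] = 26, contradiction.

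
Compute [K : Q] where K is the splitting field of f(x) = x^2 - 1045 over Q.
[K : Q] = 2

f(x) = x^2 - 1045 factors as (x - √1045)(x + √1045). The splitting field is K = Q(√1045). Since 1045 is squarefree and > 1, it is not a perfect square, so x^2 - 1045 is irreducible over Q and [Q(√1045) : Q] = 2. Hence [K : Q] = 2.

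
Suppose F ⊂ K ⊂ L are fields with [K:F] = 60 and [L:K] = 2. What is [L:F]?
[L:F] = 120

The tower law says that for any tower of field extensions F ⊂ K ⊂ L with finite degrees, [L:F] = [L:K] · [K:F]. Here this gives [L:F] = 2 · 60 = 120.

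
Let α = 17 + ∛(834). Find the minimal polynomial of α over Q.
m_α(x) = x^3 - 51x^2 + 867x - 5747

Set β = α - 17 = ∛(834), so β^3 = 834. Then (α - 17)^3 - 834 = 0, i.e. α is a root of g(x) = (x - 17)^3 - 834 = x^3 - 51x^2 + 867x - 5747. Since g(x) = h(x - 17) where h(x) = x^3 - 834, and h is irreducible over Q (because 834 is not a perfect cube, so h has no rational root, and a monic cubic with no rational root is irreducible), g is also irreducible (irreducibility is preserved under the substitution x → x - 17). Hence m_α(x) = x^3 - 51x^2 + 867x - 5747.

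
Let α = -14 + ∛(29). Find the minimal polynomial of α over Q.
m_α(x) = x^3 + 42x^2 + 588x + 2715

Set β = α + 14 = ∛(29), so β^3 = 29. Then (α + 14)^3 - 29 = 0, i.e. α is a root of g(x) = (x + 14)^3 - 29 = x^3 + 42x^2 + 588x + 2715. Since g(x) = h(x + 14) where h(x) = x^3 - 29, and h is irreducible over Q (because 29 is not a perfect cube, so h has no rational root, and a monic cubic with no rational root is irreducible), g is also irreducible (irreducibility is preserved under the substitution x → x + 14). Hence m_α(x) = x^3 + 42x^2 + 588x + 2715.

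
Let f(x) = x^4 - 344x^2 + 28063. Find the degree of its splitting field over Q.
[K : Q] = 4

Solving the quadratic in x^2: x^2 = (344 ± √(344^2 - 4·28063))/2 = (344 ± √6084)/2 = (344 ± 78)/2, giving x^2 = 211 or x^2 = 133. So f(x) = (x^2 - 211)(x^2 - 133) and the roots of f are ±√211, ±√133. Hence the splitting field is K = Q(√211, √133). Since 211 and 133 are distinct squarefree integers > 1, their product 28063 is not a perfect square, so √133 ∉ Q(√211). By the tower law [K:Q] = [Q(√211,√133):Q(√211)] · [Q(√211):Q] = 2 · 2 = 4.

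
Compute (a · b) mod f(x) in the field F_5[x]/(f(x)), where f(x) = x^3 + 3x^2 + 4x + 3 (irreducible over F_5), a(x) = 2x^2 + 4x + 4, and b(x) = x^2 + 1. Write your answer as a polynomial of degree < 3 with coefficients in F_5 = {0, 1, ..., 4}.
a · b ≡ 4x^2 + x (mod f(x))

Multiply in F_5[x]: a(x)·b(x) = (2x^2 + 4x + 4)·(x^2 + 1) = 2x^4 + 4x^3 + x^2 + 4x + 4. This has degree ≥ 3, so divide by f(x) over F_5: 2x^4 + 4x^3 + x^2 + 4x + 4 = (2x + 3)·(x^3 + 3x^2 + 4x + 3) + (4x^2 + x). Hence a·b ≡ 4x^2 + x (mod f). (F_5[x]/(f) is a field with 5^3 = 125 elements since f is irreducible of degree 3.)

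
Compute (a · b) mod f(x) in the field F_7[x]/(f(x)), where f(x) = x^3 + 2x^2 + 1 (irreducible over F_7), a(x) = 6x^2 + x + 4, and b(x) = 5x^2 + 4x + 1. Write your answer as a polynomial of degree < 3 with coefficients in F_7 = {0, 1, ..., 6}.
a · b ≡ x^2 + x (mod f(x))

Multiply in F_7[x]: a(x)·b(x) = (6x^2 + x + 4)·(5x^2 + 4x + 1) = 2x^4 + x^3 + 2x^2 + 3x + 4. This has degree ≥ 3, so divide by f(x) over F_7: 2x^4 + x^3 + 2x^2 + 3x + 4 = (2x + 4)·(x^3 + 2x^2 + 1) + (x^2 + x). Hence a·b ≡ x^2 + x (mod f). (F_7[x]/(f) is a field with 7^3 = 343 elements since f is irreducible of degree 3.)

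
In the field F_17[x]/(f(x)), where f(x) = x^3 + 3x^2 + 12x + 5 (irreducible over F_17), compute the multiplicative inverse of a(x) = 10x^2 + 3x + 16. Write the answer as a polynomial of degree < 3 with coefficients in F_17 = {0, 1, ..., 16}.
a(x)^(-1) ≡ 10x^2 + 13x + 2 (mod f(x))

Since f is irreducible over F_17, F_17[x]/(f) is a field and a(x) ≠ 0 has an inverse. Apply the extended Euclidean algorithm to f(x) and a(x) in F_17[x]: f(x) = (12x + 12)·a(x) + (5x);  a(x) = (2x + 4)·(5x) + (16). The last nonzero remainder is the constant 16 = gcd(f, a) in F_17. Back-substituting through the division chain expresses 16 = s(x)·a(x) + t(x)·f(x) with s(x) ≡ 7x^2 + 4x + 15 (mod f), so (7x^2 + 4x + 15)·a(x) ≡ 16 (mod f). Multiplying by 16^(-1) ≡ 16 in F_17 gives a(x)^(-1) ≡ 16·(7x^2 + 4x + 15) ≡ 10x^2 + 13x + 2 (mod f). Check: (10x^2 + 3x + 16)·(10x^2 + 13x + 2) = 15x^4 + 7x^3 + 15x^2 + 10x + 15 ≡ 1 (mod x^3 + 3x^2 + 12x + 5).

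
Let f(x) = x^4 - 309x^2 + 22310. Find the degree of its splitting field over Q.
[K : Q] = 4

Solving the quadratic in x^2: x^2 = (309 ± √(309^2 - 4·22310))/2 = (309 ± √6241)/2 = (309 ± 79)/2, giving x^2 = 115 or x^2 = 194. So f(x) = (x^2 - 115)(x^2 - 194) and the roots of f are ±√115, ±√194. Hence the splitting field is K = Q(√115, √194). Since 115 and 194 are distinct squarefree integers > 1, their product 22310 is not a perfect square, so √194 ∉ Q(√115). By the tower law [K:Q] = [Q(√115,√194):Q(√115)] · [Q(√115):Q] = 2 · 2 = 4.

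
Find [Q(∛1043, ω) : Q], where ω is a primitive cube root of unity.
[Q(∛1043, ω) : Q] = 6

[Q(∛1043):Q] = 3 (min poly x^3 - 1043, irreducible since 1043 is not a perfect cube). [Q(ω):Q] = 2 (min poly x^2 + x + 1). Since Q(∛1043) ⊂ R and ω ∉ R, we have ω ∉ Q(∛1043), so x^2 + x + 1 remains irreducible over Q(∛1043) and [Q(∛1043, ω) : Q(∛1043)] = 2. By the tower law, [Q(∛1043, ω) : Q] = 3 · 2 = 6. (In fact Q(∛1043, ω) is the splitting field of x^3 - 1043 over Q.)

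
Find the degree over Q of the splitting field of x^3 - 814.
[K : Q] = 6

The roots of x^3 - 814 are ∛814, ω∛814, ω^2∛814 where ω = e^(2πi/3) is a primitive cube root of unity, so K = Q(∛814, ω). Now [Q(∛814):Q] = 3 (since 814 is not a perfect cube, x^3 - 814 is irreducible) and [Q(ω):Q] = 2. Both 2 and 3 divide [K:Q], and [K:Q] ≤ 3·2 = 6, so [K:Q] = 6. (Equivalently: Q(∛814) ⊂ R but ω ∉ R, so [K : Q(∛814)] = 2.)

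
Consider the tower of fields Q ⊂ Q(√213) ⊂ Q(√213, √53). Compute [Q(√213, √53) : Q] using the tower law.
[Q(√213, √53) : Q] = 4

[Q(√213):Q] = 2 (min poly x^2 - 213, irreducible since 213 is squarefree > 1). For the top step, suppose √53 ∈ Q(√213), say √53 = c + d√213 with c, d ∈ Q. Squaring: 53 = c^2 + 213d^2 + 2cd√213. Since √213 ∉ Q this forces 2cd = 0. If d = 0 then √53 = c ∈ Q, contradicting 53 squarefree > 1. If c = 0 then 53 = 213d^2, so 213·53 = (213d)^2 is a perfect square in Q — but 213·53 = 11289 is not a perfect square (since 213 and 53 are distinct squarefree integers). Contradiction. Hence √53 ∉ Q(√213), so x^2 - 53 stays irreducible over Q(√213) and [Q(√213, √53) : Q(√213)] = 2. By the tower law, [Q(√213, √53) : Q] = 2 · 2 = 4.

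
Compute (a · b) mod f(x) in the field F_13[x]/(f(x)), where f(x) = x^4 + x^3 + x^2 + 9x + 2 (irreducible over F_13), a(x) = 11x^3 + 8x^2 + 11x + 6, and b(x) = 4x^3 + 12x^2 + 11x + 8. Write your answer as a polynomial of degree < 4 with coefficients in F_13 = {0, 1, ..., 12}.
a · b ≡ 5x^3 + 6x^2 + 3x + 10 (mod f(x))

Multiply in F_13[x]: a(x)·b(x) = (11x^3 + 8x^2 + 11x + 6)·(4x^3 + 12x^2 + 11x + 8) = 5x^6 + 8x^5 + x^4 + 7x^3 + 10x^2 + 11x + 9. This has degree ≥ 4, so divide by f(x) over F_13: 5x^6 + 8x^5 + x^4 + 7x^3 + 10x^2 + 11x + 9 = (5x^2 + 3x + 6)·(x^4 + x^3 + x^2 + 9x + 2) + (5x^3 + 6x^2 + 3x + 10). Hence a·b ≡ 5x^3 + 6x^2 + 3x + 10 (mod f). (F_13[x]/(f) is a field with 13^4 = 28561 elements since f is irreducible of degree 4.)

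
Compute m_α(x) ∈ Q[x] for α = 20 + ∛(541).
m_α(x) = x^3 - 60x^2 + 1200x - 8541

Set β = α - 20 = ∛(541), so β^3 = 541. Then (α - 20)^3 - 541 = 0, i.e. α is a root of g(x) = (x - 20)^3 - 541 = x^3 - 60x^2 + 1200x - 8541. Since g(x) = h(x - 20) where h(x) = x^3 - 541, and h is irreducible over Q (because 541 is not a perfect cube, so h has no rational root, and a monic cubic with no rational root is irreducible), g is also irreducible (irreducibility is preserved under the substitution x → x - 20). Hence m_α(x) = x^3 - 60x^2 + 1200x - 8541.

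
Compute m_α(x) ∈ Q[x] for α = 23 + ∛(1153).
m_α(x) = x^3 - 69x^2 + 1587x - 13320

Set β = α - 23 = ∛(1153), so β^3 = 1153. Then (α - 23)^3 - 1153 = 0, i.e. α is a root of g(x) = (x - 23)^3 - 1153 = x^3 - 69x^2 + 1587x - 13320. Since g(x) = h(x - 23) where h(x) = x^3 - 1153, and h is irreducible over Q (because 1153 is not a perfect cube, so h has no rational root, and a monic cubic with no rational root is irreducible), g is also irreducible (irreducibility is preserved under the substitution x → x - 23). Hence m_α(x) = x^3 - 69x^2 + 1587x - 13320.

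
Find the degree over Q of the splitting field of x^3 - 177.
[K : Q] = 6

The roots of x^3 - 177 are ∛177, ω∛177, ω^2∛177 where ω = e^(2πi/3) is a primitive cube root of unity, so K = Q(∛177, ω). Now [Q(∛177):Q] = 3 (since 177 is not a perfect cube, x^3 - 177 is irreducible) and [Q(ω):Q] = 2. Both 2 and 3 divide [K:Q], and [K:Q] ≤ 3·2 = 6, so [K:Q] = 6. (Equivalently: Q(∛177) ⊂ R but ω ∉ R, so [K : Q(∛177)] = 2.)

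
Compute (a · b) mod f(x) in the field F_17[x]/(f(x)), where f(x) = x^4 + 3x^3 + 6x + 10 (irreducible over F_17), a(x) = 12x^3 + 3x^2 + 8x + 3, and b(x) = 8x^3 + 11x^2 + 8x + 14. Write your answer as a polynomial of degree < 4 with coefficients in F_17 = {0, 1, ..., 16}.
a · b ≡ x^3 + 5x^2 + 13x (mod f(x))

Multiply in F_17[x]: a(x)·b(x) = (12x^3 + 3x^2 + 8x + 3)·(8x^3 + 11x^2 + 8x + 14) = 11x^6 + 3x^5 + 6x^4 + 15x^3 + 3x^2 + 8. This has degree ≥ 4, so divide by f(x) over F_17: 11x^6 + 3x^5 + 6x^4 + 15x^3 + 3x^2 + 8 = (11x^2 + 4x + 11)·(x^4 + 3x^3 + 6x + 10) + (x^3 + 5x^2 + 13x). Hence a·b ≡ x^3 + 5x^2 + 13x (mod f). (F_17[x]/(f) is a field with 17^4 = 83521 elements since f is irreducible of degree 4.)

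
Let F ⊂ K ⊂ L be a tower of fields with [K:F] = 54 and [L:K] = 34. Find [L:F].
[L:F] = 1836

The tower law says that for any tower of field extensions F ⊂ K ⊂ L with finite degrees, [L:F] = [L:K] · [K:F]. Here this gives [L:F] = 34 · 54 = 1836.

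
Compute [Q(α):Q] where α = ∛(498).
[Q(α):Q] = 3

The minimal polynomial of α is x^3 - 498, irreducible over Q since 498 is not a perfect cube (so x^3 - 498 has no rational root). Hence [Q(α):Q] = deg(m_α) = 3.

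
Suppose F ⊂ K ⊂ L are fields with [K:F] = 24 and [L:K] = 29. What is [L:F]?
[L:F] = 696

The tower law says that for any tower of field extensions F ⊂ K ⊂ L with finite degrees, [L:F] = [L:K] · [K:F]. Here this gives [L:F] = 29 · 24 = 696.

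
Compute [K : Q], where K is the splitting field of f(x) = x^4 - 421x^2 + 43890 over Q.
[K : Q] = 4

Solving the quadratic in x^2: x^2 = (421 ± √(421^2 - 4·43890))/2 = (421 ± √1681)/2 = (421 ± 41)/2, giving x^2 = 190 or x^2 = 231. So f(x) = (x^2 - 190)(x^2 - 231) and the roots of f are ±√190, ±√231. Hence the splitting field is K = Q(√190, √231). Since 190 and 231 are distinct squarefree integers > 1, their product 43890 is not a perfect square, so √231 ∉ Q(√190). By the tower law [K:Q] = [Q(√190,√231):Q(√190)] · [Q(√190):Q] = 2 · 2 = 4.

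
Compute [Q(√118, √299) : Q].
[Q(√118, √299) : Q] = 4

[Q(√118):Q] = 2 (min poly x^2 - 118, irreducible since 118 is squarefree > 1). For the top step, suppose √299 ∈ Q(√118), say √299 = c + d√118 with c, d ∈ Q. Squaring: 299 = c^2 + 118d^2 + 2cd√118. Since √118 ∉ Q this forces 2cd = 0. If d = 0 then √299 = c ∈ Q, contradicting 299 squarefree > 1. If c = 0 then 299 = 118d^2, so 118·299 = (118d)^2 is a perfect square in Q — but 118·299 = 35282 is not a perfect square (since 118 and 299 are distinct squarefree integers). Contradiction. Hence √299 ∉ Q(√118), so x^2 - 299 stays irreducible over Q(√118) and [Q(√118, √299) : Q(√118)] = 2. By the tower law, [Q(√118, √299) : Q] = 2 · 2 = 4.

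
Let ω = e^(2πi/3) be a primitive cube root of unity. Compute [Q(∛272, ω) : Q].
[Q(∛272, ω) : Q] = 6

[Q(∛272):Q] = 3 (min poly x^3 - 272, irreducible since 272 is not a perfect cube). [Q(ω):Q] = 2 (min poly x^2 + x + 1). Since Q(∛272) ⊂ R and ω ∉ R, we have ω ∉ Q(∛272), so x^2 + x + 1 remains irreducible over Q(∛272) and [Q(∛272, ω) : Q(∛272)] = 2. By the tower law, [Q(∛272, ω) : Q] = 3 · 2 = 6. (In fact Q(∛272, ω) is the splitting field of x^3 - 272 over Q.)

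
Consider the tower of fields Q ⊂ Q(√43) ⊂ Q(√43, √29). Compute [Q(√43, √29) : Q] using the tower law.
[Q(√43, √29) : Q] = 4

[Q(√43):Q] = 2 (min poly x^2 - 43, irreducible since 43 is squarefree > 1). For the top step, suppose √29 ∈ Q(√43), say √29 = c + d√43 with c, d ∈ Q. Squaring: 29 = c^2 + 43d^2 + 2cd√43. Since √43 ∉ Q this forces 2cd = 0. If d = 0 then √29 = c ∈ Q, contradicting 29 squarefree > 1. If c = 0 then 29 = 43d^2, so 43·29 = (43d)^2 is a perfect square in Q — but 43·29 = 1247 is not a perfect square (since 43 and 29 are distinct squarefree integers). Contradiction. Hence √29 ∉ Q(√43), so x^2 - 29 stays irreducible over Q(√43) and [Q(√43, √29) : Q(√43)] = 2. By the tower law, [Q(√43, √29) : Q] = 2 · 2 = 4.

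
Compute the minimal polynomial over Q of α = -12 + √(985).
m_α(x) = x^2 + 24x - 841

From α + 12 = √(985), squaring gives (α + 12)^2 = 985, i.e. α^2 + 24α + 144 = 985, so α^2 + 24α - 841 = 0. The discriminant of x^2 + 24x - 841 is (24)^2 - 4·(-841) = 576 + 3364 = 3940, and 4·(985) is not a perfect square in Q since 985 is squarefree and ≠ 1. Hence x^2 + 24x - 841 is irreducible over Q and is the minimal polynomial of α.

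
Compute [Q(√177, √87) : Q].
[Q(√177, √87) : Q] = 4

[Q(√177):Q] = 2 (min poly x^2 - 177, irreducible since 177 is squarefree > 1). For the top step, suppose √87 ∈ Q(√177), say √87 = c + d√177 with c, d ∈ Q. Squaring: 87 = c^2 + 177d^2 + 2cd√177. Since √177 ∉ Q this forces 2cd = 0. If d = 0 then √87 = c ∈ Q, contradicting 87 squarefree > 1. If c = 0 then 87 = 177d^2, so 177·87 = (177d)^2 is a perfect square in Q — but 177·87 = 15399 is not a perfect square (since 177 and 87 are distinct squarefree integers). Contradiction. Hence √87 ∉ Q(√177), so x^2 - 87 stays irreducible over Q(√177) and [Q(√177, √87) : Q(√177)] = 2. By the tower law, [Q(√177, √87) : Q] = 2 · 2 = 4.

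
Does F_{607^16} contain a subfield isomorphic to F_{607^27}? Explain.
No: F_{607^27} is not a subfield of F_{607^16}

F_{p^m} embeds in F_{p^n} iff m | n. Here 27 ∤ 16 (since 16 = 0·27 + 16 with remainder 16 ≠ 0), so F_{607^27} is not a subfield of F_{607^16}. Equivalently: if it were, the tower law would give 27 = [F_{607^27}:F_607] dividing [F_{607^16}:F_607] = 16, contradiction.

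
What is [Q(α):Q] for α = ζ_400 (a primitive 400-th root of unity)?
[Q(α):Q] = 160

The minimal polynomial of ζ_400 over Q is the 400-th cyclotomic polynomial Φ_400(x), which is irreducible over Q and has degree φ(400) = 160. Hence [Q(α):Q] = φ(400) = 160.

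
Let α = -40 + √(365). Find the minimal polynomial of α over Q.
m_α(x) = x^2 + 80x + 1235

From α + 40 = √(365), squaring gives (α + 40)^2 = 365, i.e. α^2 + 80α + 1600 = 365, so α^2 + 80α + 1235 = 0. The discriminant of x^2 + 80x + 1235 is (80)^2 - 4·(1235) = 6400 - 4940 = 1460, and 4·(365) is not a perfect square in Q since 365 is squarefree and ≠ 1. Hence x^2 + 80x + 1235 is irreducible over Q and is the minimal polynomial of α.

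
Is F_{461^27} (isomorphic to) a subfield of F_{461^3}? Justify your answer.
No: F_{461^27} is not a subfield of F_{461^3}

F_{p^m} embeds in F_{p^n} iff m | n. Here 27 ∤ 3 (since 3 = 0·27 + 3 with remainder 3 ≠ 0), so F_{461^27} is not a subfield of F_{461^3}. Equivalently: if it were, the tower law would give 27 = [F_{461^27}:F_461] dividing [F_{461^3}:F_461] = 3, contradiction.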